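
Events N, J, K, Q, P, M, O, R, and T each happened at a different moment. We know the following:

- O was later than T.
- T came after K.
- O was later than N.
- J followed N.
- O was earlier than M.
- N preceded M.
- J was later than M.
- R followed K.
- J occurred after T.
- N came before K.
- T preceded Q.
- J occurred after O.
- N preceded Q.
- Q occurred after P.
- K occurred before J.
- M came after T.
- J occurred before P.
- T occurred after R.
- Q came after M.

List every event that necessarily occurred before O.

Directly stated before O: N and T.
K reaches O via K → T → O.
R reaches O via R → T → O.

K, N, R, T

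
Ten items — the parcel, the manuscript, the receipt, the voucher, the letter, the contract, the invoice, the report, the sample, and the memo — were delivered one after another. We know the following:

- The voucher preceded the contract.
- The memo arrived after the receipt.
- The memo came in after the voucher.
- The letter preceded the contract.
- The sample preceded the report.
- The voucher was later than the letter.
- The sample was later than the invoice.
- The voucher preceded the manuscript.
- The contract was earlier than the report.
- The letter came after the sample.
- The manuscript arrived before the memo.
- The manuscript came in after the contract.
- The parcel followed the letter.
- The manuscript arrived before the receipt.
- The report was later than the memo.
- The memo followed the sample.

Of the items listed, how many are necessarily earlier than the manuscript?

Directly stated before the manuscript: the contract and the voucher.
The invoice reaches the manuscript via the invoice → the sample → the letter → the voucher → the manuscript.
The letter reaches the manuscript via the letter → the voucher → the manuscript.
The sample reaches the manuscript via the sample → the letter → the voucher → the manuscript.
That's the contract, the invoice, the letter, the sample, and the voucher — 5 in all.

5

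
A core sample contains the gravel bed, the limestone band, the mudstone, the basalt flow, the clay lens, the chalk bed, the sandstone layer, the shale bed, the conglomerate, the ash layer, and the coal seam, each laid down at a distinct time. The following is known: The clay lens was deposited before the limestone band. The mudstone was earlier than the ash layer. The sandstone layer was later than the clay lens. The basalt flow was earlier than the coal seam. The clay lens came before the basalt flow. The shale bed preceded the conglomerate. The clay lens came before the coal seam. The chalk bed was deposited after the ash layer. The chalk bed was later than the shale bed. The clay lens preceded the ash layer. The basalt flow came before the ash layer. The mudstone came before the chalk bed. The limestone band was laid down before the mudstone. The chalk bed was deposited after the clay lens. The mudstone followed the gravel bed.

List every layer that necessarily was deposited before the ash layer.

the basalt flow, the clay lens, the gravel bed, the limestone band, the mudstone

Directly stated before the ash layer: the basalt flow, the clay lens, and the mudstone.
The gravel bed reaches the ash layer via the gravel bed → the mudstone → the ash layer.
The limestone band reaches the ash layer via the limestone band → the mudstone → the ash layer.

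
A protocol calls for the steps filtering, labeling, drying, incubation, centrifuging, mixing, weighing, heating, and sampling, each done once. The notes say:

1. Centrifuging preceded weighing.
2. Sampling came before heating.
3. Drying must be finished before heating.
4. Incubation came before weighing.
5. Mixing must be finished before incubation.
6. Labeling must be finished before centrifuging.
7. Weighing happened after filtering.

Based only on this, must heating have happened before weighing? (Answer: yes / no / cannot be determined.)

No chain of stated constraints runs from heating to weighing, and none runs from weighing to heating either.
So the relative order of heating and weighing is not fixed by the given facts.

cannot be determined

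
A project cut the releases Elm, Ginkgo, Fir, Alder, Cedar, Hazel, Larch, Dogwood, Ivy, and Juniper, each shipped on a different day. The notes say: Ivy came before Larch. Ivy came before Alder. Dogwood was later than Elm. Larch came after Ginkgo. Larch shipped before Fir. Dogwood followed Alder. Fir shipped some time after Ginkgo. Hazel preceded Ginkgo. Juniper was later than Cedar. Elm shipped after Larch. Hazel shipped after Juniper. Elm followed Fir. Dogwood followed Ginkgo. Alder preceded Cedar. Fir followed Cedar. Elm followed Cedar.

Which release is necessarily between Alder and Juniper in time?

Tracing the constraints gives Alder → Cedar → Juniper, so Cedar sits after Alder and before Juniper.
No other release is forced both after Alder and before Juniper.

Cedar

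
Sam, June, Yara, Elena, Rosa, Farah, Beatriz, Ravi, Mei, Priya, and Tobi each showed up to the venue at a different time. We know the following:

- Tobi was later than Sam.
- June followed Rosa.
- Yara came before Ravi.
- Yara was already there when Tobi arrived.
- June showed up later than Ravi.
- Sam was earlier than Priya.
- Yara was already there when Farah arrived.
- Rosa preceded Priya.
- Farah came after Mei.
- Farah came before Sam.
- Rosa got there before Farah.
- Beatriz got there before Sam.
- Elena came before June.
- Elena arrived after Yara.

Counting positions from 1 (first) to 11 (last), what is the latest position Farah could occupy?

Farah must come before Priya, Sam, and Tobi — 3 guests forced after them.
Everything else can be placed before Farah in some valid order, so Farah can sit as late as position 11 − 3 = 8.

8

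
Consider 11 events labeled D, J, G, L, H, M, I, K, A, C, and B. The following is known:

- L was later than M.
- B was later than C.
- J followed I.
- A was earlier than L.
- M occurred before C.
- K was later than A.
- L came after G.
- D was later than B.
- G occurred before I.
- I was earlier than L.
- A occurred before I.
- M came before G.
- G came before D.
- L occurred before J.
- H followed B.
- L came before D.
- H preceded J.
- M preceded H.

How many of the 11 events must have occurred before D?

7

Directly stated before D: B, G, and L.
A reaches D via A → L → D.
C reaches D via C → B → D.
I reaches D via I → L → D.
Likewise M reaches D by chaining the stated constraints.
That's A, B, C, G, I, L, and M — 7 in all.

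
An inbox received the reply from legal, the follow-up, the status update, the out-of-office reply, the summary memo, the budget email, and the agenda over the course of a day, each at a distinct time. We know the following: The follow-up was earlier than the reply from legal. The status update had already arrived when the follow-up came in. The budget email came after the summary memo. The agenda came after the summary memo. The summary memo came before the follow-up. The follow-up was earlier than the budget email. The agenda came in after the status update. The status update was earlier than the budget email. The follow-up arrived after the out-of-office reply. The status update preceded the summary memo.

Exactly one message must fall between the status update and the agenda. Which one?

Tracing the constraints gives the status update → the summary memo → the agenda, so the summary memo sits after the status update and before the agenda.
No other message is forced both after the status update and before the agenda.

the summary memo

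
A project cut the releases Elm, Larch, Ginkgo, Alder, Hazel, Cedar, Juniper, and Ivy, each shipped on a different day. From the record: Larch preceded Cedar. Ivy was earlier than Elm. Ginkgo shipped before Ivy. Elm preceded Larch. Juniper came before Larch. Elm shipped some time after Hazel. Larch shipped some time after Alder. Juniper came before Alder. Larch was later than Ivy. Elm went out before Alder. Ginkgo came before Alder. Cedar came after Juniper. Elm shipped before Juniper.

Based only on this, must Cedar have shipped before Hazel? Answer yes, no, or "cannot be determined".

Tracing the constraints gives Hazel → Elm → Larch → Cedar, so Hazel must come before Cedar.
That means Cedar cannot be before Hazel.

no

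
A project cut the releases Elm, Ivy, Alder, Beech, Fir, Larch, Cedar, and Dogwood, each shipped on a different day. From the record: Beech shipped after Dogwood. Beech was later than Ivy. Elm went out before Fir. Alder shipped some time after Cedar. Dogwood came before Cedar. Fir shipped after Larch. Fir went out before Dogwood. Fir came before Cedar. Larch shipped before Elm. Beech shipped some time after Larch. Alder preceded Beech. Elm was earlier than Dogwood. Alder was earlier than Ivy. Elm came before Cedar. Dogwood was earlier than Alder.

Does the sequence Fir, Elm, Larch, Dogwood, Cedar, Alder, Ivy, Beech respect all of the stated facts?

no

The constraints require Larch before Fir, but in the proposed sequence Fir appears ahead of Larch. That one violation is enough.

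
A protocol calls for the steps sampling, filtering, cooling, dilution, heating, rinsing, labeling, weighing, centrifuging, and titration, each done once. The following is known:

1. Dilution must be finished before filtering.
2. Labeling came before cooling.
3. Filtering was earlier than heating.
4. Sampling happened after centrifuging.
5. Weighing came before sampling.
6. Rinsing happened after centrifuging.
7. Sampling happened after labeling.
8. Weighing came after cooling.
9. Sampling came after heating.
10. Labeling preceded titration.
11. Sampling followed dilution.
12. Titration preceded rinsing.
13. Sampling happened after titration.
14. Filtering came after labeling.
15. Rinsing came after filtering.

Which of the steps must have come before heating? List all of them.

Directly stated before heating: filtering.
Dilution reaches heating via dilution → filtering → heating.
Labeling reaches heating via labeling → filtering → heating.

dilution, filtering, labeling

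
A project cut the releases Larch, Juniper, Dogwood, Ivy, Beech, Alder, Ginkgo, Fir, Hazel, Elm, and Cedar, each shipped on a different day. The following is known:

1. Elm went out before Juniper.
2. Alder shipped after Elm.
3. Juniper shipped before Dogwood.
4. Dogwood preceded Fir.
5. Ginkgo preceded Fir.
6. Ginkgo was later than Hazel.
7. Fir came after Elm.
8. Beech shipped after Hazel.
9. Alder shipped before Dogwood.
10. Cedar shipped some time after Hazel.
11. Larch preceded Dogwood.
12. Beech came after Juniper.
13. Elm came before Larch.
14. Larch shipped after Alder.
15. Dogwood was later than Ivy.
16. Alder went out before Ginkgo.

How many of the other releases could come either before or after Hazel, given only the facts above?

Forced after Hazel: Beech, Cedar, Fir, and Ginkgo.
That leaves Alder, Dogwood, Elm, Ivy, Juniper, and Larch with no forced order relative to Hazel — 6.

6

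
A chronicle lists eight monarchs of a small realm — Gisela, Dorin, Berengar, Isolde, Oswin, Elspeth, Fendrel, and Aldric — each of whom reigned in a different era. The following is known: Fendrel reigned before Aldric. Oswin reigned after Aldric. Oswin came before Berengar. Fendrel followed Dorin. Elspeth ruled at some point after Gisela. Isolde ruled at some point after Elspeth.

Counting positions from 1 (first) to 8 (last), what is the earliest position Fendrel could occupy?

2

Dorin must come before Fendrel — 1 forced predecessor.
Nothing else is forced ahead of Fendrel, so their earliest slot is position 1 + 1 = 2.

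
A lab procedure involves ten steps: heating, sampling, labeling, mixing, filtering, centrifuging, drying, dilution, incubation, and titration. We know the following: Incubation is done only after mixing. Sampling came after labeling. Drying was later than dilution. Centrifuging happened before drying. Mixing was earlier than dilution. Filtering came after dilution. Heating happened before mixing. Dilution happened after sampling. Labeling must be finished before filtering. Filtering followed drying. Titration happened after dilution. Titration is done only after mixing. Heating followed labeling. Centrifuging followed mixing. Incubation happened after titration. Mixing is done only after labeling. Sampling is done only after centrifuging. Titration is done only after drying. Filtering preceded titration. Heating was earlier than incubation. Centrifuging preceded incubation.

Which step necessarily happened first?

Labeling has a chain of constraints placing it before every other step, so labeling must be first.

labeling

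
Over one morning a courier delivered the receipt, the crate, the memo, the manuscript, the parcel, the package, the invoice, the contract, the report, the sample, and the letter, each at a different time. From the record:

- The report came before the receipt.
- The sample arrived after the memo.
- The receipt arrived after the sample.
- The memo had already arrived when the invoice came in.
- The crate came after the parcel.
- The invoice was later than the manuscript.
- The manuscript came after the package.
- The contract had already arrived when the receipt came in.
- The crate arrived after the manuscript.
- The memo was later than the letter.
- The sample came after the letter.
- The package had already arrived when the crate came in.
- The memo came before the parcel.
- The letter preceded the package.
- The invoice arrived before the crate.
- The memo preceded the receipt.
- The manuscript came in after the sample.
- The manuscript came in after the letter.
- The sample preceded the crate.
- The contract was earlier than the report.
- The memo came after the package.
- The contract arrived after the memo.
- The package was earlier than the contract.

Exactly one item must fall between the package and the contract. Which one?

the memo

Tracing the constraints gives the package → the memo → the contract, so the memo sits after the package and before the contract.
No other item is forced both after the package and before the contract.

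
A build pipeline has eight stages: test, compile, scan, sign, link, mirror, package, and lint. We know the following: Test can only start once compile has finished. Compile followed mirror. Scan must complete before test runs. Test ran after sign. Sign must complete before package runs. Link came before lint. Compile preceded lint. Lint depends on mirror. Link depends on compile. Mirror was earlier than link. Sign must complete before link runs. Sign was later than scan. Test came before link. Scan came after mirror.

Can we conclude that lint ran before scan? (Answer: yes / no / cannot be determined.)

no

Tracing the constraints gives scan → test → link → lint, so scan must come before lint.
That means lint cannot be before scan.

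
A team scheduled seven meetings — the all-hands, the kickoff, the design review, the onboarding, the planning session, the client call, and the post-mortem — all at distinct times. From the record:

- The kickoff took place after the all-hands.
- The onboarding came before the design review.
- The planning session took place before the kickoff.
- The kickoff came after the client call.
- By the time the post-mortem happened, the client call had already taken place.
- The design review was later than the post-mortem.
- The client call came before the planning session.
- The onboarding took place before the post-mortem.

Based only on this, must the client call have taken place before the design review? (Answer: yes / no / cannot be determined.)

Chain the constraints: the client call → the post-mortem → the design review. Each link is directly stated, so the client call comes before the design review.

yes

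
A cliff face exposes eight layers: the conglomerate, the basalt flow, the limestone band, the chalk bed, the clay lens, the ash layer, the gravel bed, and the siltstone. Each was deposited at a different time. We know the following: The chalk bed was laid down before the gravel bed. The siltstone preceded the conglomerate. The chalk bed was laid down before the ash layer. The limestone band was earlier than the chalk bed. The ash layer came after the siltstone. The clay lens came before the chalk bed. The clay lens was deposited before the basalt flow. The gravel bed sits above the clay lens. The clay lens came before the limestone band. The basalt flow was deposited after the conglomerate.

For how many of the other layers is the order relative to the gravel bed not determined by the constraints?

4

Forced before the gravel bed: the chalk bed, the clay lens, and the limestone band.
That leaves the ash layer, the basalt flow, the conglomerate, and the siltstone with no forced order relative to the gravel bed — 4.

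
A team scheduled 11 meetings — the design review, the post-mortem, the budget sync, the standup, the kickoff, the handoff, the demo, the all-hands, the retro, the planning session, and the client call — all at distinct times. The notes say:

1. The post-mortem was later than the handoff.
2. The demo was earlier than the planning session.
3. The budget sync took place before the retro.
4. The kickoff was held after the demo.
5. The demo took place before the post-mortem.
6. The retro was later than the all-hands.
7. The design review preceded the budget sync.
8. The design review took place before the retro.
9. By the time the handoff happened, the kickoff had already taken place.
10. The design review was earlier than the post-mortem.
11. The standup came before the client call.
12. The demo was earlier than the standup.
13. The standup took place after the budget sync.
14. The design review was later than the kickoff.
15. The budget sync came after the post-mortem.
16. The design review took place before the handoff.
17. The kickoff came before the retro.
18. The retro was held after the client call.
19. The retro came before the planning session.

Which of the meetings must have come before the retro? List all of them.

Directly stated before the retro: the all-hands, the budget sync, the client call, the design review, and the kickoff.
The demo reaches the retro via the demo → the kickoff → the retro.
The handoff reaches the retro via the handoff → the post-mortem → the budget sync → the retro.
The post-mortem reaches the retro via the post-mortem → the budget sync → the retro.
Likewise the standup reaches the retro by chaining the stated constraints.

the all-hands, the budget sync, the client call, the demo, the design review, the handoff, the kickoff, the post-mortem, the standup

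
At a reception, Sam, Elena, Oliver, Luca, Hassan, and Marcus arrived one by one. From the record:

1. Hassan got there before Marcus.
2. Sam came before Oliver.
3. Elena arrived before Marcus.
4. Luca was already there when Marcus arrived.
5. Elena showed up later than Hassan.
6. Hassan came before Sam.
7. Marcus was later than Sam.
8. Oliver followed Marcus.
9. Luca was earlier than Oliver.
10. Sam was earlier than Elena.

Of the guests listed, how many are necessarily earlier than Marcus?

4

Directly stated before Marcus: Elena, Hassan, Luca, and Sam.
No chain forces Oliver ahead of Marcus.
That's Elena, Hassan, Luca, and Sam — 4 in all.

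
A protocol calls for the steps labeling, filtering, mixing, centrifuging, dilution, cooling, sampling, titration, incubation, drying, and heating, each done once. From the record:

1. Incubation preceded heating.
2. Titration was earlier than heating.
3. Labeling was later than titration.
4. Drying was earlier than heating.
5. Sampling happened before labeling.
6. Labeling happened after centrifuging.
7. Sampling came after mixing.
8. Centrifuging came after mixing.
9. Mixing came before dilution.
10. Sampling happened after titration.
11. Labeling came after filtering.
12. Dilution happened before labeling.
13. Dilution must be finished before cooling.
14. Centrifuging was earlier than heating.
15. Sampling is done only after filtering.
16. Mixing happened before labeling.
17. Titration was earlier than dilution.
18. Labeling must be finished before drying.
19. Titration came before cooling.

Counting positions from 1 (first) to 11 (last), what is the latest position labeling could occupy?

9

Labeling must come before drying and heating — 2 steps forced after it.
Everything else can be placed before labeling in some valid order, so labeling can sit as late as position 11 − 2 = 9.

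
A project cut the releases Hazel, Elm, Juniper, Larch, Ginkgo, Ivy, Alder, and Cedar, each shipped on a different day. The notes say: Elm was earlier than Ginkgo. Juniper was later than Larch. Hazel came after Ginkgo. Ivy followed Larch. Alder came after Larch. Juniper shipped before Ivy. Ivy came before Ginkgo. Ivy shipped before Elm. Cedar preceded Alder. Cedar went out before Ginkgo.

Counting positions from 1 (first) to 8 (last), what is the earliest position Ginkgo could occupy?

6

Cedar, Elm, Ivy, Juniper, and Larch must all come before Ginkgo — 5 forced predecessors.
Nothing else is forced ahead of Ginkgo, so its earliest slot is position 5 + 1 = 6.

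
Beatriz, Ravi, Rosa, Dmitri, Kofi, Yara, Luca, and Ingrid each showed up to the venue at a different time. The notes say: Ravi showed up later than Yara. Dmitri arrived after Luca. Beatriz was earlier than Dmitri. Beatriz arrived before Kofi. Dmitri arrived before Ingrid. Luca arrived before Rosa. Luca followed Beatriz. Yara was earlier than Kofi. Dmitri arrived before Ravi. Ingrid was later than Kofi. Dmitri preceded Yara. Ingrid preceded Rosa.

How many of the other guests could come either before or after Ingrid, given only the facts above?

Forced before Ingrid: Beatriz, Dmitri, Kofi, Luca, and Yara; forced after Ingrid: Rosa.
That leaves Ravi with no forced order relative to Ingrid — 1.

1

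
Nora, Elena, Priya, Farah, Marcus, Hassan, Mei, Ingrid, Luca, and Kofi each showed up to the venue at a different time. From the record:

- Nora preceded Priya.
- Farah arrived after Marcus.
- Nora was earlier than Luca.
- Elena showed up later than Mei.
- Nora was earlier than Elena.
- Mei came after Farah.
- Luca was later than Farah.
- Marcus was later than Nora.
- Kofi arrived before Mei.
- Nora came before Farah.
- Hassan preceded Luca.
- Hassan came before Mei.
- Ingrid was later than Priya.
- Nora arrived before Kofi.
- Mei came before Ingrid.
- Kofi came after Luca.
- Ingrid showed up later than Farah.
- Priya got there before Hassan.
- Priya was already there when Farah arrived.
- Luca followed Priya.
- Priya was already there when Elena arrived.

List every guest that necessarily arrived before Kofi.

Directly stated before Kofi: Luca and Nora.
Farah reaches Kofi via Farah → Luca → Kofi.
Hassan reaches Kofi via Hassan → Luca → Kofi.
Marcus reaches Kofi via Marcus → Farah → Luca → Kofi.
Likewise Priya reaches Kofi by chaining the stated constraints.
No chain forces Mei (or any of the others) ahead of Kofi.

Farah, Hassan, Luca, Marcus, Nora, Priya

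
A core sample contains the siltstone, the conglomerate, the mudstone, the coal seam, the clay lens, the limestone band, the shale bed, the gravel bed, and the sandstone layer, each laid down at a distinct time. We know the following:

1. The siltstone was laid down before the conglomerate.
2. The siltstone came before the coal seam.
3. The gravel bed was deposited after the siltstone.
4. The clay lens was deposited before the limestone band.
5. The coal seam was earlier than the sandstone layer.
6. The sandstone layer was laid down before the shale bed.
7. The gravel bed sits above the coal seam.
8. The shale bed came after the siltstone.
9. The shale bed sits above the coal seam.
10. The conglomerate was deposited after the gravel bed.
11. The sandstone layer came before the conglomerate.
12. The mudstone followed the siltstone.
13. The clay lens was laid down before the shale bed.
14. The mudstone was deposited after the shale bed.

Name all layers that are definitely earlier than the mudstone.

Directly stated before the mudstone: the shale bed and the siltstone.
The clay lens reaches the mudstone via the clay lens → the shale bed → the mudstone.
The coal seam reaches the mudstone via the coal seam → the shale bed → the mudstone.
The sandstone layer reaches the mudstone via the sandstone layer → the shale bed → the mudstone.

the clay lens, the coal seam, the sandstone layer, the shale bed, the siltstone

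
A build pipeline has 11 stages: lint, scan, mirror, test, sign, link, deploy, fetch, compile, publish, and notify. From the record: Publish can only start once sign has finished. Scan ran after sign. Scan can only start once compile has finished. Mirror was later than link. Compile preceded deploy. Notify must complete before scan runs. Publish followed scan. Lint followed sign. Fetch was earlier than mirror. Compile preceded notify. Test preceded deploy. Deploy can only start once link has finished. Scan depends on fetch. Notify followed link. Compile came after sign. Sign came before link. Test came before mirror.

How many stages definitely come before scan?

Directly stated before scan: compile, fetch, notify, and sign.
Link reaches scan via link → notify → scan.
That's compile, fetch, link, notify, and sign — 5 in all.

5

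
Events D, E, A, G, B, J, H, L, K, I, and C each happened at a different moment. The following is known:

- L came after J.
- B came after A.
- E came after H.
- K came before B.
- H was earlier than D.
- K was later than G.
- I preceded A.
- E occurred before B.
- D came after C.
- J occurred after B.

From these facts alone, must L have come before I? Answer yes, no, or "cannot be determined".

no

Tracing the constraints gives I → A → B → J → L, so I must come before L.
That means L cannot be before I.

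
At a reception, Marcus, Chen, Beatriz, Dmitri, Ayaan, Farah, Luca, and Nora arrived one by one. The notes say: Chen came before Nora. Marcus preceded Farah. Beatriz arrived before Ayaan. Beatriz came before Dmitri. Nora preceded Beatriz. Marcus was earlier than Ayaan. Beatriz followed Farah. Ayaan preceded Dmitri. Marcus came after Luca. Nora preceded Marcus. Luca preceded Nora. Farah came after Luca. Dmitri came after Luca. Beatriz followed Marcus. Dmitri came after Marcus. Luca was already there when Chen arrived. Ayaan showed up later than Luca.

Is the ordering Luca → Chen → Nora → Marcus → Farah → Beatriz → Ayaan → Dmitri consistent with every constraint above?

yes

Check each stated constraint against the proposed order — e.g. Luca is ahead of Ayaan; Luca is ahead of Dmitri. Every pair is in the required order; nothing is violated.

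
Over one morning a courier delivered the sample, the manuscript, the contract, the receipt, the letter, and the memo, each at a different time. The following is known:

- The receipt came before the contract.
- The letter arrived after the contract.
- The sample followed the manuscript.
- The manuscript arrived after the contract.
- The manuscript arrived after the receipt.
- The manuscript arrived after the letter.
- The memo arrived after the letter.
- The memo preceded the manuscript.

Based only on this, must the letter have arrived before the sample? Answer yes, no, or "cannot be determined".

Chain the constraints: the letter → the manuscript → the sample. Each link is directly stated, so the letter comes before the sample.

yes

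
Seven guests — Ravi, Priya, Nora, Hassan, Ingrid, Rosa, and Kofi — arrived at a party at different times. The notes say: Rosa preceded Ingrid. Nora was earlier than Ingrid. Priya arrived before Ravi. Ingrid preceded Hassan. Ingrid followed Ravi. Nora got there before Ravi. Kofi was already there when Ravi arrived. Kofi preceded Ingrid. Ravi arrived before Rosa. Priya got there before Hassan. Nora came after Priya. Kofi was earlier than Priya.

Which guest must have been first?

Kofi

Kofi has a chain of constraints placing them before every other guest, so Kofi must be first.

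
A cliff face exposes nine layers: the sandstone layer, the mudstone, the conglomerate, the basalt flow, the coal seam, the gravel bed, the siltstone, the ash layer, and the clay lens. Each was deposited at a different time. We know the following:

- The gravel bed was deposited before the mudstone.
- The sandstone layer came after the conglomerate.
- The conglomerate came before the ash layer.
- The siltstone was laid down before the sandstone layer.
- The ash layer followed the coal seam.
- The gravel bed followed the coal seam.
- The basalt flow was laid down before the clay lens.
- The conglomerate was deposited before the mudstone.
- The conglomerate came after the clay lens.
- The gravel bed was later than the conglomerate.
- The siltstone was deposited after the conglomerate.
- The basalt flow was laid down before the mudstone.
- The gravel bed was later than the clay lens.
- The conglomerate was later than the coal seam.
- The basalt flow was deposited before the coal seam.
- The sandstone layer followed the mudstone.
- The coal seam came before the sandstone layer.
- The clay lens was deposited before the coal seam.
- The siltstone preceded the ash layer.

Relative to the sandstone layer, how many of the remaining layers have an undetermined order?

1

Forced before the sandstone layer: the basalt flow, the clay lens, the coal seam, the conglomerate, the gravel bed, the mudstone, and the siltstone.
That leaves the ash layer with no forced order relative to the sandstone layer — 1.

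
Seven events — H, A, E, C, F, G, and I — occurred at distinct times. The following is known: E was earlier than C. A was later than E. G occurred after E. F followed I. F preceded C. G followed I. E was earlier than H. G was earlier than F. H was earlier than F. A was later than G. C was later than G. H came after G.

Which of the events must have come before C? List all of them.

Directly stated before C: E, F, and G.
H reaches C via H → F → C.
I reaches C via I → F → C.
No chain forces A ahead of C.

E, F, G, H, I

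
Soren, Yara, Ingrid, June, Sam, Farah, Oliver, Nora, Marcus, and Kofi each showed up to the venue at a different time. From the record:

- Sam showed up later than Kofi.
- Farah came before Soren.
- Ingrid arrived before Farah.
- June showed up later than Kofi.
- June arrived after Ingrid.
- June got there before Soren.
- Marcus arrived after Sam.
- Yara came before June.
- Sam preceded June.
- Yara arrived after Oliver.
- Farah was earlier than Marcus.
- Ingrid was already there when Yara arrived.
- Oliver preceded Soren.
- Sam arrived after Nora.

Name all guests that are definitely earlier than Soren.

Farah, Ingrid, June, Kofi, Nora, Oliver, Sam, Yara

Directly stated before Soren: Farah, June, and Oliver.
Ingrid reaches Soren via Ingrid → Farah → Soren.
Kofi reaches Soren via Kofi → June → Soren.
Nora reaches Soren via Nora → Sam → June → Soren.
Likewise Sam and Yara each reach Soren by chaining the stated constraints.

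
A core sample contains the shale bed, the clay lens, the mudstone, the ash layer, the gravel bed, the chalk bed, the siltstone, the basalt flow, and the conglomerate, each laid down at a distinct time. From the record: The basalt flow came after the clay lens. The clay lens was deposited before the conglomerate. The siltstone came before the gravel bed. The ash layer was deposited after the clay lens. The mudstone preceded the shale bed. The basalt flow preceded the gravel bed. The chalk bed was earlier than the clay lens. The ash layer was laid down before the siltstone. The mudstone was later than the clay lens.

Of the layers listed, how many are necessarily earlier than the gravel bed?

Directly stated before the gravel bed: the basalt flow and the siltstone.
The ash layer reaches the gravel bed via the ash layer → the siltstone → the gravel bed.
The chalk bed reaches the gravel bed via the chalk bed → the clay lens → the basalt flow → the gravel bed.
The clay lens reaches the gravel bed via the clay lens → the basalt flow → the gravel bed.
That's the ash layer, the basalt flow, the chalk bed, the clay lens, and the siltstone — 5 in all.

5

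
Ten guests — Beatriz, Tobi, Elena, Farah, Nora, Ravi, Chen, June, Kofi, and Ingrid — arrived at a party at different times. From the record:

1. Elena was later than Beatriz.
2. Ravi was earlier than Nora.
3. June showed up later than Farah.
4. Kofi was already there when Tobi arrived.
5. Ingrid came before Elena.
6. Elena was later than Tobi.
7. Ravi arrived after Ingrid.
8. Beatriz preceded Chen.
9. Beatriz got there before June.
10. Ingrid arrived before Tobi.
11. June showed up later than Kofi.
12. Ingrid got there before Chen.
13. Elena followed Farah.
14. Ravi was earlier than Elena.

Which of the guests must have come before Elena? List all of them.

Directly stated before Elena: Beatriz, Farah, Ingrid, Ravi, and Tobi.
Kofi reaches Elena via Kofi → Tobi → Elena.
No chain forces Chen (or any of the others) ahead of Elena.

Beatriz, Farah, Ingrid, Kofi, Ravi, Tobi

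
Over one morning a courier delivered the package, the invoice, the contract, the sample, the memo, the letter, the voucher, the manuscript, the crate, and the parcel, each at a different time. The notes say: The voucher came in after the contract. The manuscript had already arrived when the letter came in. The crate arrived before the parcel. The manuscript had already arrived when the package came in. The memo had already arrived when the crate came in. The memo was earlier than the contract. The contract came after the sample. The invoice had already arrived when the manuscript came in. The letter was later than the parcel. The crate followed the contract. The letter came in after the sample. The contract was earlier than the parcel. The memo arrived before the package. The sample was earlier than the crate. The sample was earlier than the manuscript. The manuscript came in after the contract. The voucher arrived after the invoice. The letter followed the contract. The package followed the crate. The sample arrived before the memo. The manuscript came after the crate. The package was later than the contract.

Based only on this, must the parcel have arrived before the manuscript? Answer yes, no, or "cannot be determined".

No chain of stated constraints runs from the parcel to the manuscript, and none runs from the manuscript to the parcel either.
So the relative order of the parcel and the manuscript is not fixed by the given facts.

cannot be determined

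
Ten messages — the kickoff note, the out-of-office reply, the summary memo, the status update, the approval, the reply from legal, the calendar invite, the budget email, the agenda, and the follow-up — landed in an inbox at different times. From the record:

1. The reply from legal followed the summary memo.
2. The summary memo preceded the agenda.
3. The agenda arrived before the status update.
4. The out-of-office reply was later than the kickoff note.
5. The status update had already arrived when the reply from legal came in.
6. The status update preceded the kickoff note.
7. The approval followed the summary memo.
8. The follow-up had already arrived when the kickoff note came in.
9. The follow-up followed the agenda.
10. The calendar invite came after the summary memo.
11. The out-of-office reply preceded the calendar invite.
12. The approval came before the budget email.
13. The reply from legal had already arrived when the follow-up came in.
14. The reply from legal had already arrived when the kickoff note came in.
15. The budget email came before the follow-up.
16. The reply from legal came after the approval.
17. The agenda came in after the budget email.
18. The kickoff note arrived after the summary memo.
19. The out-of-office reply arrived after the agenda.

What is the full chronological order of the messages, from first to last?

The constraints fix every adjacent pair, so only one ordering works:
the summary memo → the approval → the budget email → the agenda → the status update → the reply from legal → the follow-up → the kickoff note → the out-of-office reply → the calendar invite.

the summary memo, the approval, the budget email, the agenda, the status update, the reply from legal, the follow-up, the kickoff note, the out-of-office reply, the calendar invite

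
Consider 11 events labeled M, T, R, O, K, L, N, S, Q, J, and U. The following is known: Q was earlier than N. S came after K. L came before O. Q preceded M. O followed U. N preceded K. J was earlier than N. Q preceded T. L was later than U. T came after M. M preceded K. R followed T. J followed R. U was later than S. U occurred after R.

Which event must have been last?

Every other event has a chain of constraints placing it before O, so O is last.

O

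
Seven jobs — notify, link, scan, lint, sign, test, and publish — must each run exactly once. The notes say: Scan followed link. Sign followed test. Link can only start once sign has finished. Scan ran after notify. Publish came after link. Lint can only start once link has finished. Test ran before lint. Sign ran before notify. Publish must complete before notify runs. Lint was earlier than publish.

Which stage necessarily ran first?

Test has a chain of constraints placing it before every other stage, so test must be first.

test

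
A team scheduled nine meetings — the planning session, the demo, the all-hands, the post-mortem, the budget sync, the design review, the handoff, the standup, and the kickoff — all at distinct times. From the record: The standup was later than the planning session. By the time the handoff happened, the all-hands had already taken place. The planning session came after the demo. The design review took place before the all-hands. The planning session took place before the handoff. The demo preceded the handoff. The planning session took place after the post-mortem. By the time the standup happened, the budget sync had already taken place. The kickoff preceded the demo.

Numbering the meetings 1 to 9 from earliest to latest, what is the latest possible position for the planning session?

The planning session must come before the handoff and the standup — 2 meetings forced after it.
Everything else can be placed before the planning session in some valid order, so the planning session can sit as late as position 9 − 2 = 7.

7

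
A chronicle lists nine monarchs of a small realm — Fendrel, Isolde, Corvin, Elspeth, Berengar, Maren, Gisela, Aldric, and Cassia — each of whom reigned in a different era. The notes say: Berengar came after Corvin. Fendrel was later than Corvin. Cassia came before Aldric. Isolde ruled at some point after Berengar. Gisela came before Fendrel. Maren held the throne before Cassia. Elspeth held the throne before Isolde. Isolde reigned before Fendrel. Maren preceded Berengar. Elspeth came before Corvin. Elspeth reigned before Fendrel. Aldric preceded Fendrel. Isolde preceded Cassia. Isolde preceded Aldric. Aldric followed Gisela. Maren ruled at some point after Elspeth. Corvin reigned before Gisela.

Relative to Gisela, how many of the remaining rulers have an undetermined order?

4

Forced before Gisela: Corvin and Elspeth; forced after Gisela: Aldric and Fendrel.
That leaves Berengar, Cassia, Isolde, and Maren with no forced order relative to Gisela — 4.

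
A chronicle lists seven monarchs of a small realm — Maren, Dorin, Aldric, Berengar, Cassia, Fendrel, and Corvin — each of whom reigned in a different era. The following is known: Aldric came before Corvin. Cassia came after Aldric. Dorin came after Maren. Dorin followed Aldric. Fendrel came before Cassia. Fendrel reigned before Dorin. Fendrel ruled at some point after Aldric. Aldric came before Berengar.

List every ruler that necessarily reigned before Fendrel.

Directly stated before Fendrel: Aldric.

Aldric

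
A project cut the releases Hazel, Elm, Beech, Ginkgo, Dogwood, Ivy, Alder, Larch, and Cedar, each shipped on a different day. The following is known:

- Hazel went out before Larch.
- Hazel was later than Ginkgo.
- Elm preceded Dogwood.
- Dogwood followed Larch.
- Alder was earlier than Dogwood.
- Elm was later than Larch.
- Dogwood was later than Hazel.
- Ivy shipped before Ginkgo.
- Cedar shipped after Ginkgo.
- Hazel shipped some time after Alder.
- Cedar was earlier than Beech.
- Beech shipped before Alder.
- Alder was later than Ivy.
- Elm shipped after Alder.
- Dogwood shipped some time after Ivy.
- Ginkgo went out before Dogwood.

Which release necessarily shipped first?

Ivy has a chain of constraints placing it before every other release, so Ivy must be first.

Ivy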